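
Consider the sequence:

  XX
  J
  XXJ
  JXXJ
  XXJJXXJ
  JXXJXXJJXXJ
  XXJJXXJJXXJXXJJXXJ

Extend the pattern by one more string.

From term 3 onward, concatenate the second-to-last term with the last: XX·J = XXJ, J·XXJ = JXXJ, …
So term 8 is JXXJXXJJXXJ·XXJJXXJJXXJXXJJXXJ.

JXXJXXJJXXJXXJJXXJJXXJXXJJXXJ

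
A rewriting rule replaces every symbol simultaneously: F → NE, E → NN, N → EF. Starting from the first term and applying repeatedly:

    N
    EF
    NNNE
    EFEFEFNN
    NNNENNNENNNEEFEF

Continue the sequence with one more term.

EFEFEFNNEFEFEFNNEFEFEFNNNNNENNNE

Replace each of the 16 characters of NNNENNNENNNEEFEF in place — EF EF EF NN EF EF EF NN EF EF EF NN NN NE NN NE — and concatenate.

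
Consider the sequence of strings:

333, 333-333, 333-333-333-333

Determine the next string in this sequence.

Each string is two copies of the previous one joined by '-'.
So the next term is two copies of 333-333-333-333 with '-' between the halves.

333-333-333-333-333-333-333-333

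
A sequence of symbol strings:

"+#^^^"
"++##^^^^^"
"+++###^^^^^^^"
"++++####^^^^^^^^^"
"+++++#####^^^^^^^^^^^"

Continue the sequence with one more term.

Each string has the form +^{n} #^{n} ^^{2n+1} (n = 1, 2, …).
Setting n = 6 gives 6, 6, 13 characters in each block.

++++++######^^^^^^^^^^^^^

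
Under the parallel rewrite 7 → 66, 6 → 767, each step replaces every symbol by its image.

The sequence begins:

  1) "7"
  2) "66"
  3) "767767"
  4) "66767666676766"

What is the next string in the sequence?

Rewriting the 14 symbols of 66767666676766 one by one yields 767 767 66 767 66 767 767 767 767 66 767 66 767 767; concatenated:

76776766767667677677677676676766767767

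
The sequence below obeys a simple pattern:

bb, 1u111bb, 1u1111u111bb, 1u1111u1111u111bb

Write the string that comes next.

The strings grow by a fixed prefix 1u111 each time.
One more step from 1u1111u1111u111bb gives the answer.

1u1111u1111u1111u111bb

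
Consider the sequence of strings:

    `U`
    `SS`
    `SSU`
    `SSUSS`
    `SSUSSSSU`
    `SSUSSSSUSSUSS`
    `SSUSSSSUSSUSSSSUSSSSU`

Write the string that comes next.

SSUSSSSUSSUSSSSUSSSSUSSUSSSSUSSUSS

From term 3 onward, concatenate the last term with the second-to-last: SS·U = SSU, SSU·SS = SSUSS, …
Continuing: SSUSSSSUSSUSSSSUSSSSU · SSUSSSSUSSUSS gives term 8.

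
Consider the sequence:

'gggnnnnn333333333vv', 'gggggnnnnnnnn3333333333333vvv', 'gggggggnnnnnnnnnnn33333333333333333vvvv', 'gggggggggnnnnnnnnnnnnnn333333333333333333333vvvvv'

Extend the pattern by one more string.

gggggggggggnnnnnnnnnnnnnnnnn3333333333333333333333333vvvvvv

Reading off run lengths: g runs 3, 5, 7, 9; n runs 5, 8, 11, 14; 3 runs 9, 13, 17, 21; v runs 2, 3, 4, 5 — each is linear in n, where the shown terms are n = 2, 3, 4, 5.
For the next term, n = 6, so the run lengths are 11, 17, 25, 6.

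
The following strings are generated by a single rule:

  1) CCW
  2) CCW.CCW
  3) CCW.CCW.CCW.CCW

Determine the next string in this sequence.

s(k+1) = s(k)·.·s(k) — each term doubles the last with '.' between the halves.
So the next term is two copies of CCW.CCW.CCW.CCW with '.' between the halves.

CCW.CCW.CCW.CCW.CCW.CCW.CCW.CCW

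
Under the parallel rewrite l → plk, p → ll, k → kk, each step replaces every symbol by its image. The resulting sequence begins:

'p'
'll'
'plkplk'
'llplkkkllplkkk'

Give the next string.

Rewriting the 14 symbols of llplkkkllplkkk one by one yields plk plk ll plk kk kk kk plk plk ll plk kk kk kk; concatenated:

plkplkllplkkkkkkkplkplkllplkkkkkkk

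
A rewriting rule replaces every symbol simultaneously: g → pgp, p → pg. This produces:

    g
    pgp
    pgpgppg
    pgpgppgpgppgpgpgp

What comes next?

pgpgppgpgppgpgpgppgpgppgpgpgppgpgppgpgppg

φ(pgpgppgpgppgpgpgp) expands symbol-by-symbol to pg pgp pg pgp pg pg pgp pg pgp pg pg pgp pg pgp pg pgp pg; joining the 17 pieces gives the next term.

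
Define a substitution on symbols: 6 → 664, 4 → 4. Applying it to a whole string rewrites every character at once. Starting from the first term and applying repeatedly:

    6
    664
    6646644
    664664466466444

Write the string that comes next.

6646644664664446646644664664444

Applying the rule to each of the 15 symbols of 664664466466444 gives the pieces 664 664 4 664 664 4 4 664 664 4 664 664 4 4 4, which concatenate to the answer.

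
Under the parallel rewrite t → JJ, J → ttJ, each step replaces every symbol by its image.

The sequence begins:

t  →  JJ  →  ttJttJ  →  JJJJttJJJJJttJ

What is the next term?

ttJttJttJttJJJJJttJttJttJttJttJJJJJttJ

Applying the rule to each of the 14 symbols of JJJJttJJJJJttJ gives the pieces ttJ ttJ ttJ ttJ JJ JJ ttJ ttJ ttJ ttJ ttJ JJ JJ ttJ, which concatenate to the answer.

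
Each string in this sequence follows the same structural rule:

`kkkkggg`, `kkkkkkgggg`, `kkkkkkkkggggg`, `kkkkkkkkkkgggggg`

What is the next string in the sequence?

kkkkkkkkkkkkggggggg

The n-th term is 2n k's then n+1 g's, where the shown terms are n = 2, 3, 4, 5.
For the next term, n = 6, so the run lengths are 12, 7.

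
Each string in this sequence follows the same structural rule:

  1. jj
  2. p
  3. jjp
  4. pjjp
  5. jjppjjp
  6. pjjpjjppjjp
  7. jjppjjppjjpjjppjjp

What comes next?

pjjpjjppjjpjjppjjppjjpjjppjjp

This is a Fibonacci-style word recurrence s(k) = s(k−2)·s(k−1): e.g. jj·p = jjp.
Continuing: pjjpjjppjjp · jjppjjppjjpjjppjjp gives term 8.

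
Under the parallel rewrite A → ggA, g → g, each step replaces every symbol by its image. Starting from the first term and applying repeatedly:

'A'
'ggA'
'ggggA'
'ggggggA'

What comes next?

ggggggggA

Apply φ to ggggggA symbol by symbol: g→g, g→g, g→g, g→g, g→g, g→g, A→ggA; joined: g g g g g g ggA.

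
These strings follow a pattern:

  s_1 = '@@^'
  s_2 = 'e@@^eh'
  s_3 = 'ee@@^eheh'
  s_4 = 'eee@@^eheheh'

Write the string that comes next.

s(k+1) = e·s(k)·eh, so each term gains e as a prefix and eh as a suffix.
Applying this once more to eee@@^eheheh:

eeee@@^eheheheh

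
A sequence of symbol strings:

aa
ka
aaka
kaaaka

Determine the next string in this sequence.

From term 3 onward, concatenate the second-to-last term with the last: aa·ka = aaka, ka·aaka = kaaaka, …
So term 5 is aaka·kaaaka.

aakakaaaka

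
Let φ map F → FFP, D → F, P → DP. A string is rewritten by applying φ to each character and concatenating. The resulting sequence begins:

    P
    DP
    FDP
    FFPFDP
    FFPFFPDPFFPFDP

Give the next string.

φ(FFPFFPDPFFPFDP) expands symbol-by-symbol to FFP FFP DP FFP FFP DP F DP FFP FFP DP FFP F DP; joining the 14 pieces gives the next term.

FFPFFPDPFFPFFPDPFDPFFPFFPDPFFPFDP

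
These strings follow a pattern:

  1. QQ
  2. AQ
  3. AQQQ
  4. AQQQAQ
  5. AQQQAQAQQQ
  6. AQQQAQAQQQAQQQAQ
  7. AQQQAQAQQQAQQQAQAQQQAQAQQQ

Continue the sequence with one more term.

Each term (from the third on) is the previous term followed by the one before it: term 3 = AQ·QQ = AQQQ.
The next term joins AQQQAQAQQQAQQQAQAQQQAQAQQQ and AQQQAQAQQQAQQQAQ.

AQQQAQAQQQAQQQAQAQQQAQAQQQAQQQAQAQQQAQQQAQ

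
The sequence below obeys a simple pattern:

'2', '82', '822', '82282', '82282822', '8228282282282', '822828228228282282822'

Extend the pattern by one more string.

From term 3 onward, concatenate the last term with the second-to-last: 82·2 = 822, 822·82 = 82282, …
So term 8 is 822828228228282282822·8228282282282.

8228282282282822828228228282282282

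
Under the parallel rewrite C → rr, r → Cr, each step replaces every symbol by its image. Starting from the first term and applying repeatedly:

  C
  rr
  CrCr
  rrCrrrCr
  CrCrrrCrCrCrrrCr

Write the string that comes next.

Rewriting the 16 symbols of CrCrrrCrCrCrrrCr one by one yields rr Cr rr Cr Cr Cr rr Cr rr Cr rr Cr Cr Cr rr Cr; concatenated:

rrCrrrCrCrCrrrCrrrCrrrCrCrCrrrCr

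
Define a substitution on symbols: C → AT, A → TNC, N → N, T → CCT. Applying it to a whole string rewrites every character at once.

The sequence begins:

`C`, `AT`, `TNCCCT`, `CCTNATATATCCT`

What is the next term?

ATATCCTNTNCCCTTNCCCTTNCCCTATATCCT

Applying the rule to each of the 13 symbols of CCTNATATATCCT gives the pieces AT AT CCT N TNC CCT TNC CCT TNC CCT AT AT CCT, which concatenate to the answer.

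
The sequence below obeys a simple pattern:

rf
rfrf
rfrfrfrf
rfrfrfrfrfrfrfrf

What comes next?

Each string is two copies of the previous one concatenated.
One more doubling of rfrfrfrfrfrfrfrf gives the answer.

rfrfrfrfrfrfrfrfrfrfrfrfrfrfrfrf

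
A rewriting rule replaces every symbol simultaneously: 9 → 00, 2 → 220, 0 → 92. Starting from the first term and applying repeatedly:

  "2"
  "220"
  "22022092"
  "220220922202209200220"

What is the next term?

φ(220220922202209200220) expands symbol-by-symbol to 220 220 92 220 220 92 00 220 220 220 92 220 220 92 00 220 92 92 220 220 92; joining the 21 pieces gives the next term.

220220922202209200220220220922202209200220929222022092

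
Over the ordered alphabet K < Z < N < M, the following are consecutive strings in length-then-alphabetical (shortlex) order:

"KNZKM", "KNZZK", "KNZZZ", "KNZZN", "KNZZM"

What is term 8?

KNZNN

Continuing the enumeration 3 steps past KNZZM: KNZZM → KNZNK → KNZNZ → (answer).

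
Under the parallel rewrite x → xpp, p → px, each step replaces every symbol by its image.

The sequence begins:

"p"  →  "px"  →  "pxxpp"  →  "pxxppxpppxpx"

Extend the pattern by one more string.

Rewriting each symbol of pxxppxpppxpx: p→px, x→xpp, x→xpp, p→px, p→px, x→xpp, p→px, p→px, p→px, x→xpp, p→px, x→xpp, which concatenates to px xpp xpp px px xpp px px px xpp px xpp.

pxxppxpppxpxxpppxpxpxxpppxxpp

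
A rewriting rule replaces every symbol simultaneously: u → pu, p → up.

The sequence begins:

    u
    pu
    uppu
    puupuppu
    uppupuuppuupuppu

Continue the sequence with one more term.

φ(uppupuuppuupuppu) expands symbol-by-symbol to pu up up pu up pu pu up up pu pu up pu up up pu; joining the 16 pieces gives the next term.

puupuppuuppupuupuppupuuppuupuppu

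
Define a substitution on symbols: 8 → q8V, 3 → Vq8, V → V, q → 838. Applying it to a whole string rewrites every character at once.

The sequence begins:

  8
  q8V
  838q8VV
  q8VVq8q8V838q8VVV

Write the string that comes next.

Rewriting the 17 symbols of q8VVq8q8V838q8VVV one by one yields 838 q8V V V 838 q8V 838 q8V V q8V Vq8 q8V 838 q8V V V V; concatenated:

838q8VVV838q8V838q8VVq8VVq8q8V838q8VVVV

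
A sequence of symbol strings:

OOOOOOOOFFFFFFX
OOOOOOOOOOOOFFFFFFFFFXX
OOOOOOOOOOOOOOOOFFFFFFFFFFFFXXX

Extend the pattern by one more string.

The n-th term is 4n O's then 3n F's then n-1 X's, where the shown terms are n = 2, 3, 4.
For the next term, n = 5, so the run lengths are 20, 15, 4.

OOOOOOOOOOOOOOOOOOOOFFFFFFFFFFFFFFFXXXX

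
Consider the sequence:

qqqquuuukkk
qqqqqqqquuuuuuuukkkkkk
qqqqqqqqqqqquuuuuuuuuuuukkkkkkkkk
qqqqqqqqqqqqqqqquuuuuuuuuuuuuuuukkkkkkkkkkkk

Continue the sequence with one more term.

qqqqqqqqqqqqqqqqqqqquuuuuuuuuuuuuuuuuuuukkkkkkkkkkkkkkk

Each string has the form q^{4n} u^{4n} k^{3n} (n = 1, 2, …).
At n = 5 the blocks have lengths 20, 20, 15.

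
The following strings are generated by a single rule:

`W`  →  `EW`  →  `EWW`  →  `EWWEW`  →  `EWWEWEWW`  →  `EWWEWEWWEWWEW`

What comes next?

EWWEWEWWEWWEWEWWEWEWW

From term 3 onward, concatenate the last term with the second-to-last: EW·W = EWW, EWW·EW = EWWEW, …
So term 7 is EWWEWEWWEWWEW·EWWEWEWW.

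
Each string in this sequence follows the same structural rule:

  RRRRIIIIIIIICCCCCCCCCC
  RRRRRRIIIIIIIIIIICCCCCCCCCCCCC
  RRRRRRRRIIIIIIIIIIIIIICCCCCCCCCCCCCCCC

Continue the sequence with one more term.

RRRRRRRRRRIIIIIIIIIIIIIIIIICCCCCCCCCCCCCCCCCCC

Term n consists of 2n-2 R's, followed by 3n-1 I's, followed by 3n+1 C's, where the shown terms are n = 3, 4, 5.
For the next term, n = 6, so the run lengths are 10, 17, 19.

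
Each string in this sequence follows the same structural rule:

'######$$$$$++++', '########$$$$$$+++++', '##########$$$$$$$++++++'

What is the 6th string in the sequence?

Reading off run lengths: # runs 6, 8, 10; $ runs 5, 6, 7; + runs 4, 5, 6 — each is linear in n, where the shown terms are n = 3, 4, 5.
At n = 8 the blocks have lengths 16, 10, 9.

################$$$$$$$$$$+++++++++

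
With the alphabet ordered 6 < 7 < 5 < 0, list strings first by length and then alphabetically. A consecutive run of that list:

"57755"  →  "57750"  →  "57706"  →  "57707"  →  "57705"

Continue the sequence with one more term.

Treat 57705 as a base-4 numeral over the given alphabet and add one, carrying through any trailing 0's.

57700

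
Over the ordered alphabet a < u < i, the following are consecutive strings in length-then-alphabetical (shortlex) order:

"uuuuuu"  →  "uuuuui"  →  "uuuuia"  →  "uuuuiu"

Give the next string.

uuuuii

The successor of uuuuiu increments the rightmost position that isn't already i and resets every position after it to a.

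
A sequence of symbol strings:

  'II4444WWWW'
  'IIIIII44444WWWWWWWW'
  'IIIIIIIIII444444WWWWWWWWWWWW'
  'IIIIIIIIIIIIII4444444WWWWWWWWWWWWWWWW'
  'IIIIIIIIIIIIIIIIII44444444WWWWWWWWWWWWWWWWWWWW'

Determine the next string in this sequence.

Each string has the form I^{4n-2} 4^{n+3} W^{4n} (n = 1, 2, …).
Setting n = 6 gives 22, 9, 24 characters in each block.

IIIIIIIIIIIIIIIIIIIIII444444444WWWWWWWWWWWWWWWWWWWWWWWW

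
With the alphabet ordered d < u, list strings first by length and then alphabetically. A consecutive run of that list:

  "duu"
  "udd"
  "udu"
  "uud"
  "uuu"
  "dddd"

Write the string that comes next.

dddu

Treat dddd as a base-2 numeral over the given alphabet and add one, carrying through any trailing u's.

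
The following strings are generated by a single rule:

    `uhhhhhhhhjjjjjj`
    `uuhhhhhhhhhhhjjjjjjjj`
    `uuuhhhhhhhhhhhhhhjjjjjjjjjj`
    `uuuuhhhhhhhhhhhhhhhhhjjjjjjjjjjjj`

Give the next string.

Term n consists of n-1 u's, followed by 3n+2 h's, followed by 2n+2 j's, where the shown terms are n = 2, 3, 4, 5.
For the next term, n = 6, so the run lengths are 5, 20, 14.

uuuuuhhhhhhhhhhhhhhhhhhhhjjjjjjjjjjjjjj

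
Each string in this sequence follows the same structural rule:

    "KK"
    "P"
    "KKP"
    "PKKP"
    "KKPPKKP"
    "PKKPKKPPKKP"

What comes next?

KKPPKKPPKKPKKPPKKP

This is a Fibonacci-style word recurrence s(k) = s(k−2)·s(k−1): e.g. KK·P = KKP.
So term 7 is KKPPKKP·PKKPKKPPKKP.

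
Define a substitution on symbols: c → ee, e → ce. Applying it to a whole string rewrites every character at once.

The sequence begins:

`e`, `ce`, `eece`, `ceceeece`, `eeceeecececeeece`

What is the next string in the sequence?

Rewriting the 16 symbols of eeceeecececeeece one by one yields ce ce ee ce ce ce ee ce ee ce ee ce ce ce ee ce; concatenated:

ceceeecececeeeceeeceeecececeeece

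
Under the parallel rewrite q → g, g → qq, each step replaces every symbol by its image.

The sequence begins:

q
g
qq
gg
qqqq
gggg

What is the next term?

Expanding gggg: g→qq, g→qq, g→qq, g→qq. Concatenated: qq qq qq qq.

qqqqqqqq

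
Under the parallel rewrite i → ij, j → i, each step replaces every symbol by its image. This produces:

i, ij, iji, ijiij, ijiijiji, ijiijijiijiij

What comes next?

ijiijijiijiijijiijiji

Replace each of the 13 characters of ijiijijiijiij in place — ij i ij ij i ij i ij ij i ij ij i — and concatenate.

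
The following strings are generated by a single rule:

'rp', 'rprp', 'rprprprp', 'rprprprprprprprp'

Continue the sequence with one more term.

Each string is two copies of the previous one concatenated.
One more doubling of rprprprprprprprp gives the answer.

rprprprprprprprprprprprprprprprp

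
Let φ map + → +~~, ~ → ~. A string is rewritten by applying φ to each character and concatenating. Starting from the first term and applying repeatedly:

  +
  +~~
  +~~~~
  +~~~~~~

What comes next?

Expanding +~~~~~~: +→+~~, ~→~, ~→~, ~→~, ~→~, ~→~, ~→~. Concatenated: +~~ ~ ~ ~ ~ ~ ~.

+~~~~~~~~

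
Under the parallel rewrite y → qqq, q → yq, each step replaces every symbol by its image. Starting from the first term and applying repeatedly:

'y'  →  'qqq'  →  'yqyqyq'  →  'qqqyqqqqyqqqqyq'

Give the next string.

Replace each of the 15 characters of qqqyqqqqyqqqqyq in place — yq yq yq qqq yq yq yq yq qqq yq yq yq yq qqq yq — and concatenate.

yqyqyqqqqyqyqyqyqqqqyqyqyqyqqqqyq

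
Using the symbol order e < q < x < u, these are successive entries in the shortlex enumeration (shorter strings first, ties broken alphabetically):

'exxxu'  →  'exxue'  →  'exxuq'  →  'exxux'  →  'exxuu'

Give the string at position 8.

Stepping forward 3 times from exxuu: exxuu → exuee → exueq, then the target.

exuex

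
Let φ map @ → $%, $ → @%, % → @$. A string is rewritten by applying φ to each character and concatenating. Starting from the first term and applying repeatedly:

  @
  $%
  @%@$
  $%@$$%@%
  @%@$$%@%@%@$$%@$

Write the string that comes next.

$%@$$%@%@%@$$%@$$%@$$%@%@%@$$%@%

Replace each of the 16 characters of @%@$$%@%@%@$$%@$ in place — $% @$ $% @% @% @$ $% @$ $% @$ $% @% @% @$ $% @% — and concatenate.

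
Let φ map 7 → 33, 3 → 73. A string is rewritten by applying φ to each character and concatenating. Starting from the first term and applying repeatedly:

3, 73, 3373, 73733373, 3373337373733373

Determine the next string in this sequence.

φ(3373337373733373) expands symbol-by-symbol to 73 73 33 73 73 73 33 73 33 73 33 73 73 73 33 73; joining the 16 pieces gives the next term.

73733373737333733373337373733373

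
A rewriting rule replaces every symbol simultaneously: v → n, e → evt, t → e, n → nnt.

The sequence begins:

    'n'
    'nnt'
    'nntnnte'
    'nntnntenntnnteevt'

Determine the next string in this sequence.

nntnntenntnnteevtnntnntenntnnteevtevtne

φ(nntnntenntnnteevt) expands symbol-by-symbol to nnt nnt e nnt nnt e evt nnt nnt e nnt nnt e evt evt n e; joining the 17 pieces gives the next term.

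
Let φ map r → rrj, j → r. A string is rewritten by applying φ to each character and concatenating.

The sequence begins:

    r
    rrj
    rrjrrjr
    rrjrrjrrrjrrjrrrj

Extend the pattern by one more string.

rrjrrjrrrjrrjrrrjrrjrrjrrrjrrjrrrjrrjrrjr

Replace each of the 17 characters of rrjrrjrrrjrrjrrrj in place — rrj rrj r rrj rrj r rrj rrj rrj r rrj rrj r rrj rrj rrj r — and concatenate.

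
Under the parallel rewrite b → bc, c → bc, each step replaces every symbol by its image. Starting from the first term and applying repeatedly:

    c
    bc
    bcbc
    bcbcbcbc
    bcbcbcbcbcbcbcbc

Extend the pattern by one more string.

φ(bcbcbcbcbcbcbcbc) expands symbol-by-symbol to bc bc bc bc bc bc bc bc bc bc bc bc bc bc bc bc; joining the 16 pieces gives the next term.

bcbcbcbcbcbcbcbcbcbcbcbcbcbcbcbc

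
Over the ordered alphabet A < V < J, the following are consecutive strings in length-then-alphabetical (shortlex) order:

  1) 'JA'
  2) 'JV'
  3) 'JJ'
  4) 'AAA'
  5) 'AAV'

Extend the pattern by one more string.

Find the rightmost character of AAV below J, bump it to the next letter, and reset everything to its right to A.

AAJ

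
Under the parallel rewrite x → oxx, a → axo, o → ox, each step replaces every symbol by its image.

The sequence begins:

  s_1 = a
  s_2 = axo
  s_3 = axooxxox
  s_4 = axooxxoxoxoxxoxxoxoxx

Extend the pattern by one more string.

axooxxoxoxoxxoxxoxoxxoxoxxoxoxxoxxoxoxxoxxoxoxxoxoxxoxx

Replace each of the 21 characters of axooxxoxoxoxxoxxoxoxx in place — axo oxx ox ox oxx oxx ox oxx ox oxx ox oxx oxx ox oxx oxx ox oxx ox oxx oxx — and concatenate.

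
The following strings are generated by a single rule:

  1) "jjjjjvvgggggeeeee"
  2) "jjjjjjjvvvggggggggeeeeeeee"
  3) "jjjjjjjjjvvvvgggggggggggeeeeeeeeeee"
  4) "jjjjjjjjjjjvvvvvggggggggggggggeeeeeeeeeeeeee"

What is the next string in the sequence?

jjjjjjjjjjjjjvvvvvvgggggggggggggggggeeeeeeeeeeeeeeeee

Term n consists of 2n+3 j's, followed by n+1 v's, followed by 3n+2 g's, followed by 3n+2 e's (n = 1, 2, …).
At n = 5 the blocks have lengths 13, 6, 17, 17.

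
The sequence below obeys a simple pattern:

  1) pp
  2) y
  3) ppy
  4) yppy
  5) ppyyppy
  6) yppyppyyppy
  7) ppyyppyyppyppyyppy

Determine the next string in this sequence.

This is a Fibonacci-style word recurrence s(k) = s(k−2)·s(k−1): e.g. pp·y = ppy.
The next term joins yppyppyyppy and ppyyppyyppyppyyppy.

yppyppyyppyppyyppyyppyppyyppy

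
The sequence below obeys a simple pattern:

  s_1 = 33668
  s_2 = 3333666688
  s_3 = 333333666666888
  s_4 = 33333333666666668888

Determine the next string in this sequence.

3333333333666666666688888

Reading off run lengths: 3 runs 2, 4, 6, 8; 6 runs 2, 4, 6, 8; 8 runs 1, 2, 3, 4 — each is linear in n (n = 1, 2, …).
For the next term, n = 5, so the run lengths are 10, 10, 5.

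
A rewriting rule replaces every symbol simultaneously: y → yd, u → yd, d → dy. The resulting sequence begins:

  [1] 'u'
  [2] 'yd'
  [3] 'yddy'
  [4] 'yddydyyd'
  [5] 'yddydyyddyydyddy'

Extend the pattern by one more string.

yddydyyddyydyddydyydyddyyddydyyd

Applying the rule to each of the 16 symbols of yddydyyddyydyddy gives the pieces yd dy dy yd dy yd yd dy dy yd yd dy yd dy dy yd, which concatenate to the answer.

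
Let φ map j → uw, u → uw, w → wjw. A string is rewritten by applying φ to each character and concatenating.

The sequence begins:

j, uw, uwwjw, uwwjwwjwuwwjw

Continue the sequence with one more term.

φ(uwwjwwjwuwwjw) expands symbol-by-symbol to uw wjw wjw uw wjw wjw uw wjw uw wjw wjw uw wjw; joining the 13 pieces gives the next term.

uwwjwwjwuwwjwwjwuwwjwuwwjwwjwuwwjw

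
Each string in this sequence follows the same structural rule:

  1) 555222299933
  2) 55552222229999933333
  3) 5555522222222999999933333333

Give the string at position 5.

55555552222222222229999999999933333333333333

The n-th term is n+2 5's then 2n+2 2's then 2n+1 9's then 3n-1 3's (n = 1, 2, …).
At n = 5 the blocks have lengths 7, 12, 11, 14.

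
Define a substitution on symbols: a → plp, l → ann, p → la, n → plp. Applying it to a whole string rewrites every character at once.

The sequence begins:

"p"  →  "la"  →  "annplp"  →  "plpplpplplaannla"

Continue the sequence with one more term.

laannlalaannlalaannlaannplpplpplpplpannplp

Replace each of the 16 characters of plpplpplplaannla in place — la ann la la ann la la ann la ann plp plp plp plp ann plp — and concatenate.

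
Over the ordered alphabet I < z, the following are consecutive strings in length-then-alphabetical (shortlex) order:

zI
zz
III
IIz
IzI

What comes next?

Izz

Treat IzI as a base-2 numeral over the given alphabet and add one, carrying through any trailing z's.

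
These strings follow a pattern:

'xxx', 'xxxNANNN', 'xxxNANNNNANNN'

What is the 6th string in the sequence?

Every step adds NANNN to the end: s(k+1) = s(k)·NANNN.
From xxxNANNNNANNN, 3 further steps: xxxNANNNNANNN → xxxNANNNNANNNNANNN → xxxNANNNNANNNNANNNNANNN → (answer).

xxxNANNNNANNNNANNNNANNNNANNN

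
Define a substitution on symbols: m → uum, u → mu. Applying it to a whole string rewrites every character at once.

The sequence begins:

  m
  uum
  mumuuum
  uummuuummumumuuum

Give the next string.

Applying the rule to each of the 17 symbols of uummuuummumumuuum gives the pieces mu mu uum uum mu mu mu uum uum mu uum mu uum mu mu mu uum, which concatenate to the answer.

mumuuumuummumumuuumuummuuummuuummumumuuum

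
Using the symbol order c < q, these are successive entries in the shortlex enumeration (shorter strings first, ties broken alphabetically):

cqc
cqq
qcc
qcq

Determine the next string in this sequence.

Treat qcq as a base-2 numeral over the given alphabet and add one, carrying through any trailing q's.

qqc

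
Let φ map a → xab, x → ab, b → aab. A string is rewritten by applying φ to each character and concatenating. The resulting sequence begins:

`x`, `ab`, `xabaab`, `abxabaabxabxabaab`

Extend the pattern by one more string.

Replace each of the 17 characters of abxabaabxabxabaab in place — xab aab ab xab aab xab xab aab ab xab aab ab xab aab xab xab aab — and concatenate.

xabaababxabaabxabxabaababxabaababxabaabxabxabaab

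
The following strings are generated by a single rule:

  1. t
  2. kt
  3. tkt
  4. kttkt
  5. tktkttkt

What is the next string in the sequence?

kttkttktkttkt

Each term (from the third on) is the two preceding terms concatenated in order: term 3 = t·kt = tkt.
The next term joins kttkt and tktkttkt.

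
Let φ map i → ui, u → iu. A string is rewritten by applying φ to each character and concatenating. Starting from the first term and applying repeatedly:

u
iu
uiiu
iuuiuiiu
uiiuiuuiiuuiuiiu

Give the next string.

iuuiuiiuuiiuiuuiuiiuiuuiiuuiuiiu

Applying the rule to each of the 16 symbols of uiiuiuuiiuuiuiiu gives the pieces iu ui ui iu ui iu iu ui ui iu iu ui iu ui ui iu, which concatenate to the answer.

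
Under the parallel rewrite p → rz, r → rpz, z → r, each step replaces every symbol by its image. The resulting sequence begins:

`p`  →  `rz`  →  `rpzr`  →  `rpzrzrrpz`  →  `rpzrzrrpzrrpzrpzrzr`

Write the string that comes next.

rpzrzrrpzrrpzrpzrzrrpzrpzrzrrpzrzrrpzrrpz

Replace each of the 19 characters of rpzrzrrpzrrpzrpzrzr in place — rpz rz r rpz r rpz rpz rz r rpz rpz rz r rpz rz r rpz r rpz — and concatenate.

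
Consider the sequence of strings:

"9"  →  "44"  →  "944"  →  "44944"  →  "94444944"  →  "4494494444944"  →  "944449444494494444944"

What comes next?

4494494444944944449444494494444944

Each term (from the third on) is the two preceding terms concatenated in order: term 3 = 9·44 = 944.
The next term joins 4494494444944 and 944449444494494444944.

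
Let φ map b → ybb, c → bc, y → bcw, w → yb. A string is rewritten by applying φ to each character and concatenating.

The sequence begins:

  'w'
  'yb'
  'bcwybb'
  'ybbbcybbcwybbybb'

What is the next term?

Rewriting the 16 symbols of ybbbcybbcwybbybb one by one yields bcw ybb ybb ybb bc bcw ybb ybb bc yb bcw ybb ybb bcw ybb ybb; concatenated:

bcwybbybbybbbcbcwybbybbbcybbcwybbybbbcwybbybb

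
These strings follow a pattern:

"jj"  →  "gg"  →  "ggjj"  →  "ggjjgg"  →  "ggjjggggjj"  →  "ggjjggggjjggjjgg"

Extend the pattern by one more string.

ggjjggggjjggjjggggjjggggjj

This is a Fibonacci-style word recurrence s(k) = s(k−1)·s(k−2): e.g. gg·jj = ggjj.
So term 7 is ggjjggggjjggjjgg·ggjjggggjj.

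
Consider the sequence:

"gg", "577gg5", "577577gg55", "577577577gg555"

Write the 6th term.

Every step adds 577 to the front and 5 to the end of the previous string.
From 577577577gg555, 2 further steps: 577577577gg555 → 577577577577gg5555 → (answer).

577577577577577gg55555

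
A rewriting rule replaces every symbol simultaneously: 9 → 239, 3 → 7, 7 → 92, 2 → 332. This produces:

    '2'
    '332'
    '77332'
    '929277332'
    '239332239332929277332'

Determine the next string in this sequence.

φ(239332239332929277332) expands symbol-by-symbol to 332 7 239 7 7 332 332 7 239 7 7 332 239 332 239 332 92 92 7 7 332; joining the 21 pieces gives the next term.

332723977332332723977332239332239332929277332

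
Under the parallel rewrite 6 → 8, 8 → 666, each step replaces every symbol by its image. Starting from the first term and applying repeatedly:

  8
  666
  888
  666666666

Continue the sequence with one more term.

888888888

Expanding 666666666: 6→8, 6→8, 6→8, 6→8, 6→8, 6→8, 6→8, 6→8, 6→8. Concatenated: 8 8 8 8 8 8 8 8 8.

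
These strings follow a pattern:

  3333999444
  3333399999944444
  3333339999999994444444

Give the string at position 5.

Each string has the form 3^{n+3} 9^{3n} 4^{2n+1} (n = 1, 2, …).
Setting n = 5 gives 8, 15, 11 characters in each block.

3333333399999999999999944444444444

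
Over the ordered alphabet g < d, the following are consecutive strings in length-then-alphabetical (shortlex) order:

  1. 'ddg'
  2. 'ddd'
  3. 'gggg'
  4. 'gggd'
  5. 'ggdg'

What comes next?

ggdd

The successor of ggdg increments the rightmost position that isn't already d and resets every position after it to g.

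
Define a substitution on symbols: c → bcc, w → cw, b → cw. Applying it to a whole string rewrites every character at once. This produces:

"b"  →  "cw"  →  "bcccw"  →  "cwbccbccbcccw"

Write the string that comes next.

bcccwcwbccbcccwbccbcccwbccbccbcccw

φ(cwbccbccbcccw) expands symbol-by-symbol to bcc cw cw bcc bcc cw bcc bcc cw bcc bcc bcc cw; joining the 13 pieces gives the next term.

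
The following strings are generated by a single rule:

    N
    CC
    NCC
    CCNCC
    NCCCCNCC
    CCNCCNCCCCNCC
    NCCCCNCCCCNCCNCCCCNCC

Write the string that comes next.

This is a Fibonacci-style word recurrence s(k) = s(k−2)·s(k−1): e.g. N·CC = NCC.
Continuing: CCNCCNCCCCNCC · NCCCCNCCCCNCCNCCCCNCC gives term 8.

CCNCCNCCCCNCCNCCCCNCCCCNCCNCCCCNCC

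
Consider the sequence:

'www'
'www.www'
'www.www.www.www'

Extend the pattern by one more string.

Each string is two copies of the previous one joined by '.'.
Doubling www.www.www.www with '.' between the halves:

www.www.www.www.www.www.www.www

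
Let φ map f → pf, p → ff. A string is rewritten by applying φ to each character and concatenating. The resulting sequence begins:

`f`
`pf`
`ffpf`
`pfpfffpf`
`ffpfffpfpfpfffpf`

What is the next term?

pfpfffpfpfpfffpfffpfffpfpfpfffpf

Applying the rule to each of the 16 symbols of ffpfffpfpfpfffpf gives the pieces pf pf ff pf pf pf ff pf ff pf ff pf pf pf ff pf, which concatenate to the answer.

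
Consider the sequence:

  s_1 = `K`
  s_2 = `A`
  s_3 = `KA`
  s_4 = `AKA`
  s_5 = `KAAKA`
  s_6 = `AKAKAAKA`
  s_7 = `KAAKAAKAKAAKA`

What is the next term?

This is a Fibonacci-style word recurrence s(k) = s(k−2)·s(k−1): e.g. K·A = KA.
The next term joins AKAKAAKA and KAAKAAKAKAAKA.

AKAKAAKAKAAKAAKAKAAKA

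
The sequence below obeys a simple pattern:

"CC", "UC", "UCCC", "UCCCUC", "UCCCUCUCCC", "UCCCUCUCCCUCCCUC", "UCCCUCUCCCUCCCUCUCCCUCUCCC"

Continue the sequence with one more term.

UCCCUCUCCCUCCCUCUCCCUCUCCCUCCCUCUCCCUCCCUC

From term 3 onward, concatenate the last term with the second-to-last: UC·CC = UCCC, UCCC·UC = UCCCUC, …
Continuing: UCCCUCUCCCUCCCUCUCCCUCUCCC · UCCCUCUCCCUCCCUC gives term 8.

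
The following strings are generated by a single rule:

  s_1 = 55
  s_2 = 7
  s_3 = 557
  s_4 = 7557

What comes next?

Each term (from the third on) is the two preceding terms concatenated in order: term 3 = 55·7 = 557.
So term 5 is 557·7557.

5577557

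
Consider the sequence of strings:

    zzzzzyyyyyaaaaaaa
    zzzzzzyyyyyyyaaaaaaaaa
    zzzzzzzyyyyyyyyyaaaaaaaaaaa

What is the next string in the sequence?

The n-th term is n+2 z's then 2n-1 y's then 2n+1 a's, where the shown terms are n = 3, 4, 5.
Setting n = 6 gives 8, 11, 13 characters in each block.

zzzzzzzzyyyyyyyyyyyaaaaaaaaaaaaa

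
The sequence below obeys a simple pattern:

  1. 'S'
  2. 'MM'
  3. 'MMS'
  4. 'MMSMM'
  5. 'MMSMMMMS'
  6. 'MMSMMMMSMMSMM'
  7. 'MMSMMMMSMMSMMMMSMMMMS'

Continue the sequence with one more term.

MMSMMMMSMMSMMMMSMMMMSMMSMMMMSMMSMM

From term 3 onward, concatenate the last term with the second-to-last: MM·S = MMS, MMS·MM = MMSMM, …
So term 8 is MMSMMMMSMMSMMMMSMMMMS·MMSMMMMSMMSMM.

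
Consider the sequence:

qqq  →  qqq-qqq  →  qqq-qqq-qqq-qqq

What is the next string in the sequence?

Every step duplicates the string with '-' between the halves.
Doubling qqq-qqq-qqq-qqq with '-' between the halves:

qqq-qqq-qqq-qqq-qqq-qqq-qqq-qqq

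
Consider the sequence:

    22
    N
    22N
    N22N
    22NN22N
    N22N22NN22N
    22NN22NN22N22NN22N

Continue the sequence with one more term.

From term 3 onward, concatenate the second-to-last term with the last: 22·N = 22N, N·22N = N22N, …
So term 8 is N22N22NN22N·22NN22NN22N22NN22N.

N22N22NN22N22NN22NN22N22NN22N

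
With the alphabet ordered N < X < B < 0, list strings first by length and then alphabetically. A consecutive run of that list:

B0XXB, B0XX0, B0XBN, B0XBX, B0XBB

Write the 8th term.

B0X0X

Advancing 3 positions from B0XBB through B0XBB → B0XB0 → B0X0N reaches term 8.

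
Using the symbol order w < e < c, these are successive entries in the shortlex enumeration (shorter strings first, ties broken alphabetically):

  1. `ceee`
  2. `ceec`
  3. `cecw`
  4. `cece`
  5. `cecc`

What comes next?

ccww

Find the rightmost character of cecc below c, bump it to the next letter, and reset everything to its right to w.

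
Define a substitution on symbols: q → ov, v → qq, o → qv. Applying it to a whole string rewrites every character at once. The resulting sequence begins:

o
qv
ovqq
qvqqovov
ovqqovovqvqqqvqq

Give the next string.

Replace each of the 16 characters of ovqqovovqvqqqvqq in place — qv qq ov ov qv qq qv qq ov qq ov ov ov qq ov ov — and concatenate.

qvqqovovqvqqqvqqovqqovovovqqovov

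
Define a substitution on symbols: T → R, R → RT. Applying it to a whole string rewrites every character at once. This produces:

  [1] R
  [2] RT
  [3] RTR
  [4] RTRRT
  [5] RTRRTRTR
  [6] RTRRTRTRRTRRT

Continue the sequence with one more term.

RTRRTRTRRTRRTRTRRTRTR

φ(RTRRTRTRRTRRT) expands symbol-by-symbol to RT R RT RT R RT R RT RT R RT RT R; joining the 13 pieces gives the next term.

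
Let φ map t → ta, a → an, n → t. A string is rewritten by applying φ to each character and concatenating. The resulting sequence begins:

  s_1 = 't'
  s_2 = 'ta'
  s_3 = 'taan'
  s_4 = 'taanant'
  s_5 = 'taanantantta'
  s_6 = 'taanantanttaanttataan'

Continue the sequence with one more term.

taanantanttaanttataananttataantaanant

φ(taanantanttaanttataan) expands symbol-by-symbol to ta an an t an t ta an t ta ta an an t ta ta an ta an an t; joining the 21 pieces gives the next term.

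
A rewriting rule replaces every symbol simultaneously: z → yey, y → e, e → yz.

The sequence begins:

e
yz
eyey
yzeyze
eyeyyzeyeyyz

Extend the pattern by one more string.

Apply φ to eyeyyzeyeyyz symbol by symbol: e→yz, y→e, e→yz, y→e, y→e, z→yey, e→yz, y→e, e→yz, y→e, y→e, z→yey; joined: yz e yz e e yey yz e yz e e yey.

yzeyzeeyeyyzeyzeeyey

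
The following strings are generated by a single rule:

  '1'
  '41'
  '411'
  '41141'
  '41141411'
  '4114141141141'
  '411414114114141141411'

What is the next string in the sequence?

Each term (from the third on) is the previous term followed by the one before it: term 3 = 41·1 = 411.
The next term joins 411414114114141141411 and 4114141141141.

4114141141141411414114114141141141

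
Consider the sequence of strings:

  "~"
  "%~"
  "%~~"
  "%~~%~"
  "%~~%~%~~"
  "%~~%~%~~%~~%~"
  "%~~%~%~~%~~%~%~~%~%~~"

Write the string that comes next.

%~~%~%~~%~~%~%~~%~%~~%~~%~%~~%~~%~

Each term (from the third on) is the previous term followed by the one before it: term 3 = %~·~ = %~~.
So term 8 is %~~%~%~~%~~%~%~~%~%~~·%~~%~%~~%~~%~.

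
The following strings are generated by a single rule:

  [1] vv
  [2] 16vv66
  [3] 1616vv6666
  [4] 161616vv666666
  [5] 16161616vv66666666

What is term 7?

161616161616vv666666666666

Each term wraps the previous one in 16 on the left and 66 on the right.
From 16161616vv66666666, 2 further steps: 16161616vv66666666 → 1616161616vv6666666666 → (answer).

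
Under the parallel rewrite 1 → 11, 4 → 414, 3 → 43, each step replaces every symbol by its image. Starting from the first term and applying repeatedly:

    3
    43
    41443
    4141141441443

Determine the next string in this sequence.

414114141111414114144141141441443

φ(4141141441443) expands symbol-by-symbol to 414 11 414 11 11 414 11 414 414 11 414 414 43; joining the 13 pieces gives the next term.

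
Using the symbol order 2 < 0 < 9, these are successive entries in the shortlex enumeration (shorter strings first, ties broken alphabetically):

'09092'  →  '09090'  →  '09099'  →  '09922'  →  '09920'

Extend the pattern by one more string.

The successor of 09920 increments the rightmost position that isn't already 9 and resets every position after it to 2.

09929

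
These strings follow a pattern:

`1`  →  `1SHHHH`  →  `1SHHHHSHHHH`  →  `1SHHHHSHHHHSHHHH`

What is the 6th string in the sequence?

Each term is the previous one with SHHHH appended.
From 1SHHHHSHHHHSHHHH, 2 further steps: 1SHHHHSHHHHSHHHH → 1SHHHHSHHHHSHHHHSHHHH → (answer).

1SHHHHSHHHHSHHHHSHHHHSHHHH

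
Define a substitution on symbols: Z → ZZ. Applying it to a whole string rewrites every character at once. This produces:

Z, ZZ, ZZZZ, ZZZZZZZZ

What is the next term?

Expanding ZZZZZZZZ: Z→ZZ, Z→ZZ, Z→ZZ, Z→ZZ, Z→ZZ, Z→ZZ, Z→ZZ, Z→ZZ. Concatenated: ZZ ZZ ZZ ZZ ZZ ZZ ZZ ZZ.

ZZZZZZZZZZZZZZZZ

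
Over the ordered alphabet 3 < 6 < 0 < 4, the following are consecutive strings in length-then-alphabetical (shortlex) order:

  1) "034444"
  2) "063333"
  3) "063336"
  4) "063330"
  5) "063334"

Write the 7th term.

063366

Advancing 2 positions from 063334 through 063334 → 063363 reaches term 7.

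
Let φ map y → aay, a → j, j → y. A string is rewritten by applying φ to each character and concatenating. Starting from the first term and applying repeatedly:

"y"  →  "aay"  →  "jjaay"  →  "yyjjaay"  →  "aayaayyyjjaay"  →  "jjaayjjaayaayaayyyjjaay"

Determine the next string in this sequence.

yyjjaayyyjjaayjjaayjjaayaayaayyyjjaay

Applying the rule to each of the 23 symbols of jjaayjjaayaayaayyyjjaay gives the pieces y y j j aay y y j j aay j j aay j j aay aay aay y y j j aay, which concatenate to the answer.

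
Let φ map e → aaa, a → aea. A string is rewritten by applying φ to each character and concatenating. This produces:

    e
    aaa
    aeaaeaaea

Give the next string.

Rewriting each symbol of aeaaeaaea: a→aea, e→aaa, a→aea, a→aea, e→aaa, a→aea, a→aea, e→aaa, a→aea, which concatenates to aea aaa aea aea aaa aea aea aaa aea.

aeaaaaaeaaeaaaaaeaaeaaaaaea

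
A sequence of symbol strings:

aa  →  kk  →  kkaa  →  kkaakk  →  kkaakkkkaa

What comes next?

kkaakkkkaakkaakk

This is a Fibonacci-style word recurrence s(k) = s(k−1)·s(k−2): e.g. kk·aa = kkaa.
The next term joins kkaakkkkaa and kkaakk.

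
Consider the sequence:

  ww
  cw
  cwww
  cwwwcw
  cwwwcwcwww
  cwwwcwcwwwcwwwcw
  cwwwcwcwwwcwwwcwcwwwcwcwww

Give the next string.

From term 3 onward, concatenate the last term with the second-to-last: cw·ww = cwww, cwww·cw = cwwwcw, …
So term 8 is cwwwcwcwwwcwwwcwcwwwcwcwww·cwwwcwcwwwcwwwcw.

cwwwcwcwwwcwwwcwcwwwcwcwwwcwwwcwcwwwcwwwcw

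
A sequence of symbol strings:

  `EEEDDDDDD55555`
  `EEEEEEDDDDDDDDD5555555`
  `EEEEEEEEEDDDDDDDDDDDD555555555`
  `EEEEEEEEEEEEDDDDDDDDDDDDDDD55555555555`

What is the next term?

Term n consists of 3n E's, followed by 3n+3 D's, followed by 2n+3 5's (n = 1, 2, …).
For the next term, n = 5, so the run lengths are 15, 18, 13.

EEEEEEEEEEEEEEEDDDDDDDDDDDDDDDDDD5555555555555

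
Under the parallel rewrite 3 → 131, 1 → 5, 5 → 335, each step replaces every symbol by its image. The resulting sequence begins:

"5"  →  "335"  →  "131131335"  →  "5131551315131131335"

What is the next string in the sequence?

Rewriting the 19 symbols of 5131551315131131335 one by one yields 335 5 131 5 335 335 5 131 5 335 5 131 5 5 131 5 131 131 335; concatenated:

33551315335335513153355131551315131131335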